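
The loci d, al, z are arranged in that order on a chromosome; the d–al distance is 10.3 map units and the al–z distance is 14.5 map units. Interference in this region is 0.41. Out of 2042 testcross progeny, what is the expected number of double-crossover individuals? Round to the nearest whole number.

Map distances give recombination frequencies of 0.103 and 0.145 for the two intervals.
With interference 0.41 (so coincidence = 0.59), expected double-crossover frequency = 0.103 × 0.145 × 0.59 = 0.00881.
Expected number = 0.00881 × 2042 = 17.99 ≈ 18.

18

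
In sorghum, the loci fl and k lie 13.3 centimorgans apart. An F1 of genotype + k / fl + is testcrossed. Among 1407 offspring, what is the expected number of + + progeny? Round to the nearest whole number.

A map distance of 13.3 centimorgans corresponds to a recombination frequency of 0.133.
The F1 is + k / fl +, so + + is a recombinant gamete class with expected frequency r/2 = 0.133/2 = 0.0665.
Expected number = 0.0665 × 1407 = 93.57 ≈ 94.

94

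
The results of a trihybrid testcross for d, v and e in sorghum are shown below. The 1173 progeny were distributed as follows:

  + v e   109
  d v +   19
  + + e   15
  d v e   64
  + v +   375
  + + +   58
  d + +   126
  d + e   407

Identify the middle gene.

d

The two most frequent reciprocal classes, d + e and + v +, are the parental types, so the F1 was d + e / + v +.
The two rarest classes, + + e and d v +, are the double crossovers. Comparing them with the parentals, only the d allele has switched, so d is the middle locus and the order is e – d – v.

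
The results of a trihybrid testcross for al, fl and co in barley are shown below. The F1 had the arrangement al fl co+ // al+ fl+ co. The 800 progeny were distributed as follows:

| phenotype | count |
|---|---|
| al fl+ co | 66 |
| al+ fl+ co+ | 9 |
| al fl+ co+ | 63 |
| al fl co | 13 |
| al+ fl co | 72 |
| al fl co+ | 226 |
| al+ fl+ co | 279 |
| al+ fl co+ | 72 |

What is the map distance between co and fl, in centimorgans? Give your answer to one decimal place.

19.6 centimorgans

The two rarest classes, al fl co and al+ fl+ co+, are the double crossovers. Comparing them with the parentals, only the co allele has switched, so co is the middle locus and the order is fl – co – al.
Crossovers in the fl–co interval produce the single-crossover classes al fl+ co+ and al+ fl co (63 + 72 = 135) plus the double crossovers (22).
RF(fl–co) = (135 + 22) / 800 = 157/800 = 0.1963 → 19.6 centimorgans.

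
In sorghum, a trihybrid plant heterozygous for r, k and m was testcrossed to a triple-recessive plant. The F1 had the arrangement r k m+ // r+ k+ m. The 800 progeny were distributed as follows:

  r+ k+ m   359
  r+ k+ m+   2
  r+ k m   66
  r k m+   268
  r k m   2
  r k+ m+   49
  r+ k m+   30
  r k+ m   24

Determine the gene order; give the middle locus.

m

The two rarest classes, r k m and r+ k+ m+, are the double crossovers. Comparing them with the parentals, only the m allele has switched, so m is the middle locus and the order is k – m – r.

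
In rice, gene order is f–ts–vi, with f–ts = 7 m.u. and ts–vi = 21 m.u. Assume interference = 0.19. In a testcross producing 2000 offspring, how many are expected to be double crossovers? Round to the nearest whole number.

24

Map distances give recombination frequencies of 0.070 and 0.210 for the two intervals.
With interference 0.19 (so coincidence = 0.81), expected double-crossover frequency = 0.070 × 0.210 × 0.81 = 0.01191.
Expected number = 0.01191 × 2000 = 23.81 ≈ 24.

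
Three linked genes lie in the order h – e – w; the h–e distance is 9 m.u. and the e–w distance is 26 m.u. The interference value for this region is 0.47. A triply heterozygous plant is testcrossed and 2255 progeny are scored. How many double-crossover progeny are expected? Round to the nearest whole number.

Map distances give recombination frequencies of 0.090 and 0.260 for the two intervals.
With interference 0.47 (so coincidence = 0.53), expected double-crossover frequency = 0.090 × 0.260 × 0.53 = 0.01240.
Expected number = 0.01240 × 2255 = 27.97 ≈ 28.

28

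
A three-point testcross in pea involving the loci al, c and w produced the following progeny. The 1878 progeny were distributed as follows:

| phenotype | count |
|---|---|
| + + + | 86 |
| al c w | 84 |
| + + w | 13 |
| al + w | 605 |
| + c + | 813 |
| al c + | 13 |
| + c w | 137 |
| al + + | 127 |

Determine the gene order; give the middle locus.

al

The two most frequent reciprocal classes, al + w and + c +, are the parental types, so the F1 was al + w / + c +.
The two rarest classes, + + w and al c +, are the double crossovers. Comparing them with the parentals, only the al allele has switched, so al is the middle locus and the order is c – al – w.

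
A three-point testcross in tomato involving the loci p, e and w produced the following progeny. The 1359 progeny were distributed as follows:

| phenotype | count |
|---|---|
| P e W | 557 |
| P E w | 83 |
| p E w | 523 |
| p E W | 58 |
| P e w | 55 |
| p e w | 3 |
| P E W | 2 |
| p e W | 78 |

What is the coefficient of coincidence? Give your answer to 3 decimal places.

0.347

The two most frequent reciprocal classes, p E w and P e W, are the parental types, so the F1 was p E w / P e W.
The two rarest classes, p e w and P E W, are the double crossovers. Comparing them with the parentals, only the e allele has switched, so e is the middle locus and the order is p – e – w.
p–e: (161 + 5)/1359 = 0.1221; e–w: (113 + 5)/1359 = 0.0868.
Expected DCO frequency = 0.1221 × 0.0868 ≈ 0.01060; observed = 5/1359 ≈ 0.00368.
Coefficient of coincidence = 0.00368/0.01060 ≈ 0.347.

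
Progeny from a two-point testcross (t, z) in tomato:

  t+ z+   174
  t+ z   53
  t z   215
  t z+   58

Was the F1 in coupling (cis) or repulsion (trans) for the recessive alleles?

cis

The two most frequent classes are t+ z+ (174) and t z (215); these are the parental (non-recombinant) types.
So the F1 carried t+ z+ on one chromosome and t z on the other — the recessive alleles are on the same chromosome (cis / coupling).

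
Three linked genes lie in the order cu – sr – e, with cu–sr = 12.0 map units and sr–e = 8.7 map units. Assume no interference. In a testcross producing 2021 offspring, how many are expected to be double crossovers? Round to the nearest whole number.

Map distances give recombination frequencies of 0.120 and 0.087 for the two intervals.
With no interference, expected double-crossover frequency = 0.120 × 0.087 = 0.01044.
Expected number = 0.01044 × 2021 = 21.10 ≈ 21.

21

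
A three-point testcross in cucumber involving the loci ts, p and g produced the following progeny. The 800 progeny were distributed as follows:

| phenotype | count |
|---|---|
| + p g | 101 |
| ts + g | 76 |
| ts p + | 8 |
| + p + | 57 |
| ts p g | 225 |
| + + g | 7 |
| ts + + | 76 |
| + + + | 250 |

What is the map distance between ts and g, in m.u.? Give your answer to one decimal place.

24.0 m.u.

The two most frequent reciprocal classes, + + + and ts p g, are the parental types, so the F1 was + + + / ts p g.
The two rarest classes, + + g and ts p +, are the double crossovers. Comparing them with the parentals, only the g allele has switched, so g is the middle locus and the order is ts – g – p.
Crossovers in the ts–g interval produce the single-crossover classes ts + + and + p g (76 + 101 = 177) plus the double crossovers (15).
RF(ts–g) = (177 + 15) / 800 = 192/800 = 0.2400 → 24.0 m.u.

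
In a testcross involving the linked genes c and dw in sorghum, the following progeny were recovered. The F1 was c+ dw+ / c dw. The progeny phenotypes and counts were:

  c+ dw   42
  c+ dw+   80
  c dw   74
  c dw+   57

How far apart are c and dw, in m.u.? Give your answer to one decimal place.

39.1 m.u.

The recombinant classes are c+ dw and c dw+: 42 + 57 = 99.
Recombination frequency = 99/253 = 0.3913 ≈ 39.1%, i.e. 39.1 m.u.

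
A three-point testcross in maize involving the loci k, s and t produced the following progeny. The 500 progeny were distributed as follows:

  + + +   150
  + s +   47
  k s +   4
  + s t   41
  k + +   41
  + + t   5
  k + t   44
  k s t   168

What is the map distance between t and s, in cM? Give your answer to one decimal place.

The two most frequent reciprocal classes, + + + and k s t, are the parental types, so the F1 was + + + / k s t.
The two rarest classes, + + t and k s +, are the double crossovers. Comparing them with the parentals, only the t allele has switched, so t is the middle locus and the order is s – t – k.
Crossovers in the s–t interval produce the single-crossover classes + s + and k + t (47 + 44 = 91) plus the double crossovers (9).
RF(s–t) = (91 + 9) / 500 = 100/500 = 0.2000 → 20.0 cM.

20.0 cM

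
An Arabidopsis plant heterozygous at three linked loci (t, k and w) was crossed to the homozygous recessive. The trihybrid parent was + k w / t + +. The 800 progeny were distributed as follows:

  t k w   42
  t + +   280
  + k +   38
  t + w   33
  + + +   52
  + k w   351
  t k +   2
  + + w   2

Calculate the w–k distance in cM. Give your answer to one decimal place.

The two rarest classes, + + w and t k +, are the double crossovers. Comparing them with the parentals, only the k allele has switched, so k is the middle locus and the order is t – k – w.
Crossovers in the k–w interval produce the single-crossover classes + k + and t + w (38 + 33 = 71) plus the double crossovers (4).
RF(k–w) = (71 + 4) / 800 = 75/800 = 0.0938 → 9.4 cM.

9.4 cM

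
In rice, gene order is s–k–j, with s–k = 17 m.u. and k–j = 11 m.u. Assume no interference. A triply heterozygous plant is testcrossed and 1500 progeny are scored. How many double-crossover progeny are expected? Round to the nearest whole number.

28

Map distances give recombination frequencies of 0.170 and 0.110 for the two intervals.
With no interference, expected double-crossover frequency = 0.170 × 0.110 = 0.01870.
Expected number = 0.01870 × 1500 = 28.05 ≈ 28.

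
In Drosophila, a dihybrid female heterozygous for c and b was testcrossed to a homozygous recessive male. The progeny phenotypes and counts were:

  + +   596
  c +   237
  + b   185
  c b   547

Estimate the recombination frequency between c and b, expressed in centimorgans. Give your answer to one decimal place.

27.0 centimorgans

The two most frequent classes, + + (596) and c b (547), are the parental types, so the F1 was + + / c b.
The recombinant classes are + b and c +: 185 + 237 = 422.
Recombination frequency = 422/1565 = 0.2696 ≈ 27.0%, i.e. 27.0 centimorgans.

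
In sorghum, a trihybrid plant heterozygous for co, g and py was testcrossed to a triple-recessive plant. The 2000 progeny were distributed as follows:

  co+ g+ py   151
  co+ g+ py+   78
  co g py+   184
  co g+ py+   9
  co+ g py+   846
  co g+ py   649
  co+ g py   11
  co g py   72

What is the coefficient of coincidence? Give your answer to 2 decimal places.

The two most frequent reciprocal classes, co+ g py+ and co g+ py, are the parental types, so the F1 was co+ g py+ / co g+ py.
The two rarest classes, co+ g py and co g+ py+, are the double crossovers. Comparing them with the parentals, only the py allele has switched, so py is the middle locus and the order is g – py – co.
g–py: (150 + 20)/2000 = 0.0850; py–co: (335 + 20)/2000 = 0.1775.
Expected DCO frequency = 0.0850 × 0.1775 ≈ 0.01509; observed = 20/2000 ≈ 0.01000.
Coefficient of coincidence = 0.01000/0.01509 ≈ 0.66.

0.66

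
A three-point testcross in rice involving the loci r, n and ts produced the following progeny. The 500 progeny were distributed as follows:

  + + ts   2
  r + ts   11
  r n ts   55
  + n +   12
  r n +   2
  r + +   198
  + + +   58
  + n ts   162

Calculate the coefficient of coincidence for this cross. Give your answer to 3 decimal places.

0.633

The two most frequent reciprocal classes, r + + and + n ts, are the parental types, so the F1 was r + + / + n ts.
The two rarest classes, r n + and + + ts, are the double crossovers. Comparing them with the parentals, only the n allele has switched, so n is the middle locus and the order is r – n – ts.
r–n: (113 + 4)/500 = 0.2340; n–ts: (23 + 4)/500 = 0.0540.
Expected DCO frequency = 0.2340 × 0.0540 ≈ 0.01264; observed = 4/500 ≈ 0.00800.
Coefficient of coincidence = 0.00800/0.01264 ≈ 0.633.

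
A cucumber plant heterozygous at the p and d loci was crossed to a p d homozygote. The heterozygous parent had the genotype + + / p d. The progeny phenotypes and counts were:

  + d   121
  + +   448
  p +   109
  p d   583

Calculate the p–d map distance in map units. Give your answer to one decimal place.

The recombinant classes are + d and p +: 121 + 109 = 230.
Recombination frequency = 230/1261 = 0.1824 ≈ 18.2%, i.e. 18.2 map units.

18.2 map units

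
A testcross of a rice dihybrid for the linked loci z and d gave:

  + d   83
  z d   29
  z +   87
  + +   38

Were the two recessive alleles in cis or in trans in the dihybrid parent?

trans

The two most frequent classes are + d (83) and z + (87); these are the parental (non-recombinant) types.
So the F1 carried + d on one chromosome and z + on the other — the recessive alleles are on opposite chromosomes (trans / repulsion).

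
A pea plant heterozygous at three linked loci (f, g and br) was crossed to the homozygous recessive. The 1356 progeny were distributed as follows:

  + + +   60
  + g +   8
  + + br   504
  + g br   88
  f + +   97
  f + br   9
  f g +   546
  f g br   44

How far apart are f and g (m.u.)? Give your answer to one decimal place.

14.9 m.u.

The two most frequent reciprocal classes, f g + and + + br, are the parental types, so the F1 was f g + / + + br.
The two rarest classes, + g + and f + br, are the double crossovers. Comparing them with the parentals, only the f allele has switched, so f is the middle locus and the order is g – f – br.
Crossovers in the g–f interval produce the single-crossover classes f + + and + g br (97 + 88 = 185) plus the double crossovers (17).
RF(g–f) = (185 + 17) / 1356 = 202/1356 = 0.1490 → 14.9 m.u.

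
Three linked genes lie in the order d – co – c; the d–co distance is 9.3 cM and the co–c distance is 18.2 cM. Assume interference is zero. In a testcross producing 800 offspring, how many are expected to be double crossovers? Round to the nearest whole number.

14

Map distances give recombination frequencies of 0.093 and 0.182 for the two intervals.
With no interference, expected double-crossover frequency = 0.093 × 0.182 = 0.01693.
Expected number = 0.01693 × 800 = 13.54 ≈ 14.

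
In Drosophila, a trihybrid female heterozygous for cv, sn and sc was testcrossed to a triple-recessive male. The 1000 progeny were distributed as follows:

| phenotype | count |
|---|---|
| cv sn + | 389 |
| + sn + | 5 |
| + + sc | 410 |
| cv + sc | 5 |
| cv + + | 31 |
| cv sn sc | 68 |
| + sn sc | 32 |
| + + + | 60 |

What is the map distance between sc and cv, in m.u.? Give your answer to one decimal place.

13.8 m.u.

The two most frequent reciprocal classes, + + sc and cv sn +, are the parental types, so the F1 was + + sc / cv sn +.
The two rarest classes, cv + sc and + sn +, are the double crossovers. Comparing them with the parentals, only the cv allele has switched, so cv is the middle locus and the order is sc – cv – sn.
Crossovers in the sc–cv interval produce the single-crossover classes + + + and cv sn sc (60 + 68 = 128) plus the double crossovers (10).
RF(sc–cv) = (128 + 10) / 1000 = 138/1000 = 0.1380 → 13.8 m.u.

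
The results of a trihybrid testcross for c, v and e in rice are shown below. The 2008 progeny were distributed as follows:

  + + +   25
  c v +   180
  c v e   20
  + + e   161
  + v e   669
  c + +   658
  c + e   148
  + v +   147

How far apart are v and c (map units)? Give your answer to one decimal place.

19.2 map units

The two most frequent reciprocal classes, + v e and c + +, are the parental types, so the F1 was + v e / c + +.
The two rarest classes, c v e and + + +, are the double crossovers. Comparing them with the parentals, only the c allele has switched, so c is the middle locus and the order is e – c – v.
Crossovers in the c–v interval produce the single-crossover classes + + e and c v + (161 + 180 = 341) plus the double crossovers (45).
RF(c–v) = (341 + 45) / 2008 = 386/2008 = 0.1922 → 19.2 map units.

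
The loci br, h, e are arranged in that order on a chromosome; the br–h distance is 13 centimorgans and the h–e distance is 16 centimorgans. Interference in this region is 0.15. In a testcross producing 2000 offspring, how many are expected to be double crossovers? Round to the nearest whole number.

35

Map distances give recombination frequencies of 0.130 and 0.160 for the two intervals.
With interference 0.15 (so coincidence = 0.85), expected double-crossover frequency = 0.130 × 0.160 × 0.85 = 0.01768.
Expected number = 0.01768 × 2000 = 35.36 ≈ 35.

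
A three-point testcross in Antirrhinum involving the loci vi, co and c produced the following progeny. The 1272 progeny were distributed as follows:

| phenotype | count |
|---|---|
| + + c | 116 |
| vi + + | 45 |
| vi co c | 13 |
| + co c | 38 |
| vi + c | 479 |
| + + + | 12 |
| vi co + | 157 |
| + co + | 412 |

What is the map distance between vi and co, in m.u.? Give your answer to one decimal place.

23.4 m.u.

The two most frequent reciprocal classes, + co + and vi + c, are the parental types, so the F1 was + co + / vi + c.
The two rarest classes, + + + and vi co c, are the double crossovers. Comparing them with the parentals, only the co allele has switched, so co is the middle locus and the order is vi – co – c.
Crossovers in the vi–co interval produce the single-crossover classes vi co + and + + c (157 + 116 = 273) plus the double crossovers (25).
RF(vi–co) = (273 + 25) / 1272 = 298/1272 = 0.2343 → 23.4 m.u.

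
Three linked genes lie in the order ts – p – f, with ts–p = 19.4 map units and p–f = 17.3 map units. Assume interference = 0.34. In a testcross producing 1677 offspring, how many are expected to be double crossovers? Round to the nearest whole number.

Map distances give recombination frequencies of 0.194 and 0.173 for the two intervals.
With interference 0.34 (so coincidence = 0.66), expected double-crossover frequency = 0.194 × 0.173 × 0.66 = 0.02215.
Expected number = 0.02215 × 1677 = 37.15 ≈ 37.

37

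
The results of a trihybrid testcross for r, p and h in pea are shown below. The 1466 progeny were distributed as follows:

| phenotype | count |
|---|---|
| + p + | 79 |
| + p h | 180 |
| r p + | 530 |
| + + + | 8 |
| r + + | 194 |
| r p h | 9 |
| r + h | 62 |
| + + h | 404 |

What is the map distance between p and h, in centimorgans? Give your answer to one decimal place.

26.7 centimorgans

The two most frequent reciprocal classes, + + h and r p +, are the parental types, so the F1 was + + h / r p +.
The two rarest classes, + + + and r p h, are the double crossovers. Comparing them with the parentals, only the h allele has switched, so h is the middle locus and the order is p – h – r.
Crossovers in the p–h interval produce the single-crossover classes + p h and r + + (180 + 194 = 374) plus the double crossovers (17).
RF(p–h) = (374 + 17) / 1466 = 391/1466 = 0.2667 → 26.7 centimorgans.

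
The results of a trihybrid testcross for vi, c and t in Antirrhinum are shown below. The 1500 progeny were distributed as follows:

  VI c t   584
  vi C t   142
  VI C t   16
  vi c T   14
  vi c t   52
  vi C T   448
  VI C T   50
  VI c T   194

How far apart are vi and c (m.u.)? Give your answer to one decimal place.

8.8 m.u.

The two most frequent reciprocal classes, vi C T and VI c t, are the parental types, so the F1 was vi C T / VI c t.
The two rarest classes, vi c T and VI C t, are the double crossovers. Comparing them with the parentals, only the c allele has switched, so c is the middle locus and the order is vi – c – t.
Crossovers in the vi–c interval produce the single-crossover classes VI C T and vi c t (50 + 52 = 102) plus the double crossovers (30).
RF(vi–c) = (102 + 30) / 1500 = 132/1500 = 0.0880 → 8.8 m.u.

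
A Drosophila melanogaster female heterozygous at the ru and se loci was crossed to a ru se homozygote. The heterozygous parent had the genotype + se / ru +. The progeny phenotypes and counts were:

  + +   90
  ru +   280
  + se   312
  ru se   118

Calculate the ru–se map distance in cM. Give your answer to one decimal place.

The recombinant classes are + + and ru se: 90 + 118 = 208.
Recombination frequency = 208/800 = 0.2600 ≈ 26.0%, i.e. 26.0 cM.

26.0 cM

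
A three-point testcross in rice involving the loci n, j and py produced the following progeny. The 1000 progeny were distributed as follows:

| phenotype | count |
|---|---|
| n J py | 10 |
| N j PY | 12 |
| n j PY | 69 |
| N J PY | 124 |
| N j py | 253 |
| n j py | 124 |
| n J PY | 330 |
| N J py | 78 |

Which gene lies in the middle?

py

The two most frequent reciprocal classes, n J PY and N j py, are the parental types, so the F1 was n J PY / N j py.
The two rarest classes, n J py and N j PY, are the double crossovers. Comparing them with the parentals, only the py allele has switched, so py is the middle locus and the order is n – py – j.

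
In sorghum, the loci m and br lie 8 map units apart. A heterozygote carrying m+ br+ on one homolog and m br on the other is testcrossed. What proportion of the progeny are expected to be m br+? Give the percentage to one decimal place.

4.0%

A map distance of 8 map units corresponds to a recombination frequency of 0.080.
The F1 is m+ br+ / m br, so m br+ is a recombinant gamete class with expected frequency r/2 = 0.080/2 = 0.0400.
That is 0.0400 = 4.0% of the progeny.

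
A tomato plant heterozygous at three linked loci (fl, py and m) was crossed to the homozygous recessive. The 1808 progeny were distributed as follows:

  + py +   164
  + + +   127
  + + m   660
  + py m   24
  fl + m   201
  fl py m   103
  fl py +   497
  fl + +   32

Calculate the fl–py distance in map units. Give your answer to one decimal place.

23.3 map units

The two most frequent reciprocal classes, fl py + and + + m, are the parental types, so the F1 was fl py + / + + m.
The two rarest classes, fl + + and + py m, are the double crossovers. Comparing them with the parentals, only the py allele has switched, so py is the middle locus and the order is m – py – fl.
Crossovers in the py–fl interval produce the single-crossover classes + py + and fl + m (164 + 201 = 365) plus the double crossovers (56).
RF(py–fl) = (365 + 56) / 1808 = 421/1808 = 0.2329 → 23.3 map units.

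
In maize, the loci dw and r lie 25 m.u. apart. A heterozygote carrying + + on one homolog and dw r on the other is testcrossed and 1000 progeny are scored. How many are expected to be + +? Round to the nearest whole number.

A map distance of 25 m.u. corresponds to a recombination frequency of 0.250.
The F1 is + + / dw r, so + + is a parental gamete class with expected frequency (1 − r)/2 = 0.750/2 = 0.3750.
Expected number = 0.3750 × 1000 = 375.00 ≈ 375.

375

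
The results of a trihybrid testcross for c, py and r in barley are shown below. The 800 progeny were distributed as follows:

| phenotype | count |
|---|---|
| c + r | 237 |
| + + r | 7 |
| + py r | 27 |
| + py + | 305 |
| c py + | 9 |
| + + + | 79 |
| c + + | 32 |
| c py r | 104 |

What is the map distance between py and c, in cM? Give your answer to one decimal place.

The two most frequent reciprocal classes, + py + and c + r, are the parental types, so the F1 was + py + / c + r.
The two rarest classes, c py + and + + r, are the double crossovers. Comparing them with the parentals, only the c allele has switched, so c is the middle locus and the order is py – c – r.
Crossovers in the py–c interval produce the single-crossover classes + + + and c py r (79 + 104 = 183) plus the double crossovers (16).
RF(py–c) = (183 + 16) / 800 = 199/800 = 0.2487 → 24.9 cM.

24.9 cM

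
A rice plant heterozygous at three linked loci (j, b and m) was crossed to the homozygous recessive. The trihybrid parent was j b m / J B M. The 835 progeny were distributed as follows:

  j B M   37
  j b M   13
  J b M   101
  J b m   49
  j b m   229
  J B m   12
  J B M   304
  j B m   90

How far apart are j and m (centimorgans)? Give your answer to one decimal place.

13.3 centimorgans

The two rarest classes, j b M and J B m, are the double crossovers. Comparing them with the parentals, only the m allele has switched, so m is the middle locus and the order is b – m – j.
Crossovers in the m–j interval produce the single-crossover classes J b m and j B M (49 + 37 = 86) plus the double crossovers (25).
RF(m–j) = (86 + 25) / 835 = 111/835 = 0.1329 → 13.3 centimorgans.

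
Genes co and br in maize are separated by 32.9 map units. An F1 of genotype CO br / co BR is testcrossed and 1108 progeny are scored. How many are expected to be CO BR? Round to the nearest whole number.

182

A map distance of 32.9 map units corresponds to a recombination frequency of 0.329.
The F1 is CO br / co BR, so CO BR is a recombinant gamete class with expected frequency r/2 = 0.329/2 = 0.1645.
Expected number = 0.1645 × 1108 = 182.27 ≈ 182.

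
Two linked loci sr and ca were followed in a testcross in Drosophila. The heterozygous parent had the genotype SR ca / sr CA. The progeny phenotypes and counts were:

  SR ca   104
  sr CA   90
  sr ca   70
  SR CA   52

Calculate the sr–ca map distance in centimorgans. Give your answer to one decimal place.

The recombinant classes are SR CA and sr ca: 52 + 70 = 122.
Recombination frequency = 122/316 = 0.3861 ≈ 38.6%, i.e. 38.6 centimorgans.

38.6 centimorgans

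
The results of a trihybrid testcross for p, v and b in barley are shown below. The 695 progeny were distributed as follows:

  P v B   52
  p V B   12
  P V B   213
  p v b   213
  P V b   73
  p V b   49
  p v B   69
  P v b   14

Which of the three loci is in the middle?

p

The two most frequent reciprocal classes, P V B and p v b, are the parental types, so the F1 was P V B / p v b.
The two rarest classes, p V B and P v b, are the double crossovers. Comparing them with the parentals, only the p allele has switched, so p is the middle locus and the order is v – p – b.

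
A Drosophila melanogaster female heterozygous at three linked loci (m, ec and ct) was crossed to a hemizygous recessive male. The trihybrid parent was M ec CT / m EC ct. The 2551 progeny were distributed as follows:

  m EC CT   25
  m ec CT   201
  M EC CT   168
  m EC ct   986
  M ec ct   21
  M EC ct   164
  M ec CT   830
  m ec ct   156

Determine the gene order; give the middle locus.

The two rarest classes, M ec ct and m EC CT, are the double crossovers. Comparing them with the parentals, only the ct allele has switched, so ct is the middle locus and the order is ec – ct – m.

ct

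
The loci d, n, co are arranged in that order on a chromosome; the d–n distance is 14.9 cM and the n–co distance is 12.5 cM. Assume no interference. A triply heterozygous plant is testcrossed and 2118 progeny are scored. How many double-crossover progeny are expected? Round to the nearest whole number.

39

Map distances give recombination frequencies of 0.149 and 0.125 for the two intervals.
With no interference, expected double-crossover frequency = 0.149 × 0.125 = 0.01862.
Expected number = 0.01862 × 2118 = 39.45 ≈ 39.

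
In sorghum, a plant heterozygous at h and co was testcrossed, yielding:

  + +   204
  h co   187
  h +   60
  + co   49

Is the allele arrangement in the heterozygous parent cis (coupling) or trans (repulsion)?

The two most frequent classes are + + (204) and h co (187); these are the parental (non-recombinant) types.
So the F1 carried + + on one chromosome and h co on the other — the recessive alleles are on the same chromosome (cis / coupling).

cis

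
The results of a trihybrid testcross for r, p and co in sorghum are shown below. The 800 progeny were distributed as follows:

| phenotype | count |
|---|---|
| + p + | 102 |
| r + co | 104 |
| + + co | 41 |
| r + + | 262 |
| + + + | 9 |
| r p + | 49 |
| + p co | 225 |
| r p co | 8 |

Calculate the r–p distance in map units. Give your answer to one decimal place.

The two most frequent reciprocal classes, r + + and + p co, are the parental types, so the F1 was r + + / + p co.
The two rarest classes, + + + and r p co, are the double crossovers. Comparing them with the parentals, only the r allele has switched, so r is the middle locus and the order is p – r – co.
Crossovers in the p–r interval produce the single-crossover classes r p + and + + co (49 + 41 = 90) plus the double crossovers (17).
RF(p–r) = (90 + 17) / 800 = 107/800 = 0.1338 → 13.4 map units.

13.4 map units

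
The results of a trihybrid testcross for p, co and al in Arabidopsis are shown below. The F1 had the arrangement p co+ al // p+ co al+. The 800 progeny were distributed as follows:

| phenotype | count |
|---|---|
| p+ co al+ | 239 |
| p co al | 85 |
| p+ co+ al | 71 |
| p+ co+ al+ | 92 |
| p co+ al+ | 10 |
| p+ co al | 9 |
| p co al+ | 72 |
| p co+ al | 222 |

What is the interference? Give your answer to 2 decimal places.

The two rarest classes, p co+ al+ and p+ co al, are the double crossovers. Comparing them with the parentals, only the al allele has switched, so al is the middle locus and the order is p – al – co.
p–al: (143 + 19)/800 = 0.2025; al–co: (177 + 19)/800 = 0.2450.
Expected DCO frequency = 0.2025 × 0.2450 ≈ 0.04961; observed = 19/800 ≈ 0.02375.
Coefficient of coincidence = 0.02375/0.04961 ≈ 0.48; interference = 1 − 0.48 = 0.52.

0.52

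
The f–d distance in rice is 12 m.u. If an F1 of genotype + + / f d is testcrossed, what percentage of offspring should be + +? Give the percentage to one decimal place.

A map distance of 12 m.u. corresponds to a recombination frequency of 0.120.
The F1 is + + / f d, so + + is a parental gamete class with expected frequency (1 − r)/2 = 0.880/2 = 0.4400.
That is 0.4400 = 44.0% of the progeny.

44.0%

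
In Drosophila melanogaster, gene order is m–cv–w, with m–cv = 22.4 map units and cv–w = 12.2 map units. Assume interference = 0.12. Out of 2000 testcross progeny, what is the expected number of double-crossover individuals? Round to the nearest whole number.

48

Map distances give recombination frequencies of 0.224 and 0.122 for the two intervals.
With interference 0.12 (so coincidence = 0.88), expected double-crossover frequency = 0.224 × 0.122 × 0.88 = 0.02405.
Expected number = 0.02405 × 2000 = 48.10 ≈ 48.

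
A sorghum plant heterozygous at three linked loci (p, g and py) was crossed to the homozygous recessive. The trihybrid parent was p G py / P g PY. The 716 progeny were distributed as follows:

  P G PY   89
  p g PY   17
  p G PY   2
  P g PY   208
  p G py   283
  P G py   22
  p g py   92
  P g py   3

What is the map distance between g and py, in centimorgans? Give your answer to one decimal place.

The two rarest classes, p G PY and P g py, are the double crossovers. Comparing them with the parentals, only the py allele has switched, so py is the middle locus and the order is p – py – g.
Crossovers in the py–g interval produce the single-crossover classes p g py and P G PY (92 + 89 = 181) plus the double crossovers (5).
RF(py–g) = (181 + 5) / 716 = 186/716 = 0.2598 → 26.0 centimorgans.

26.0 centimorgans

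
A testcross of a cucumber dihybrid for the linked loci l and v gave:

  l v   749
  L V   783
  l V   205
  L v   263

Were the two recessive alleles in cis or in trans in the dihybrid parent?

The two most frequent classes are L V (783) and l v (749); these are the parental (non-recombinant) types.
So the F1 carried L V on one chromosome and l v on the other — the recessive alleles are on the same chromosome (cis / coupling).

cis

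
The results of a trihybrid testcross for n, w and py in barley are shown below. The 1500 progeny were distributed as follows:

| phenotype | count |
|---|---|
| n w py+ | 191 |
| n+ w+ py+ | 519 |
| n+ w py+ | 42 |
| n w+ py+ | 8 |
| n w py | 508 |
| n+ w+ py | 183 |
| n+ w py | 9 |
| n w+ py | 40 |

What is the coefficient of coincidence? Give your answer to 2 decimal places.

0.66

The two most frequent reciprocal classes, n+ w+ py+ and n w py, are the parental types, so the F1 was n+ w+ py+ / n w py.
The two rarest classes, n w+ py+ and n+ w py, are the double crossovers. Comparing them with the parentals, only the n allele has switched, so n is the middle locus and the order is w – n – py.
w–n: (82 + 17)/1500 = 0.0660; n–py: (374 + 17)/1500 = 0.2607.
Expected DCO frequency = 0.0660 × 0.2607 ≈ 0.01721; observed = 17/1500 ≈ 0.01133.
Coefficient of coincidence = 0.01133/0.01721 ≈ 0.66.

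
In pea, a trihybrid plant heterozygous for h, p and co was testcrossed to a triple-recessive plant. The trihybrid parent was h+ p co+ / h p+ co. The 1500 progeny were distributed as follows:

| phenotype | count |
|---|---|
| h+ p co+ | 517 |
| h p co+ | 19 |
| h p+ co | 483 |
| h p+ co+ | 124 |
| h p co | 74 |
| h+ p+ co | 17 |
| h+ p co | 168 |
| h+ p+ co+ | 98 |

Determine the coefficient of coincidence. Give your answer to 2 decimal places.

0.79

The two rarest classes, h p co+ and h+ p+ co, are the double crossovers. Comparing them with the parentals, only the h allele has switched, so h is the middle locus and the order is co – h – p.
co–h: (292 + 36)/1500 = 0.2187; h–p: (172 + 36)/1500 = 0.1387.
Expected DCO frequency = 0.2187 × 0.1387 ≈ 0.03033; observed = 36/1500 ≈ 0.02400.
Coefficient of coincidence = 0.02400/0.03033 ≈ 0.79.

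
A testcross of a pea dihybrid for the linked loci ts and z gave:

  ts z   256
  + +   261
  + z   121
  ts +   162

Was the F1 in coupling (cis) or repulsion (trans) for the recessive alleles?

cis

The two most frequent classes are + + (261) and ts z (256); these are the parental (non-recombinant) types.
So the F1 carried + + on one chromosome and ts z on the other — the recessive alleles are on the same chromosome (cis / coupling).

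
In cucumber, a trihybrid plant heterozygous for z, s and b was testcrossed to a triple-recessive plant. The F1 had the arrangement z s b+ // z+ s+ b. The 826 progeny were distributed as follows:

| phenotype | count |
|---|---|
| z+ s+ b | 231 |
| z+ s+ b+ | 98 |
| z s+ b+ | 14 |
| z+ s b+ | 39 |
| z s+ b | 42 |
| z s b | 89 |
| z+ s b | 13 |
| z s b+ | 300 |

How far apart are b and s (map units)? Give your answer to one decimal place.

25.9 map units

The two rarest classes, z s+ b+ and z+ s b, are the double crossovers. Comparing them with the parentals, only the s allele has switched, so s is the middle locus and the order is z – s – b.
Crossovers in the s–b interval produce the single-crossover classes z s b and z+ s+ b+ (89 + 98 = 187) plus the double crossovers (27).
RF(s–b) = (187 + 27) / 826 = 214/826 = 0.2591 → 25.9 map units.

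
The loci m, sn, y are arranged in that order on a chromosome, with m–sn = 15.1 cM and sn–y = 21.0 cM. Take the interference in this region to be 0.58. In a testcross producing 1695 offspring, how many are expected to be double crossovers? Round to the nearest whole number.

Map distances give recombination frequencies of 0.151 and 0.210 for the two intervals.
With interference 0.58 (so coincidence = 0.42), expected double-crossover frequency = 0.151 × 0.210 × 0.42 = 0.01332.
Expected number = 0.01332 × 1695 = 22.57 ≈ 23.

23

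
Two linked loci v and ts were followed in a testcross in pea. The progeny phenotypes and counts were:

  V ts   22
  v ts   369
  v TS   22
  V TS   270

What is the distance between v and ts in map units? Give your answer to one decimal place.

The two most frequent classes, V TS (270) and v ts (369), are the parental types, so the F1 was V TS / v ts.
The recombinant classes are V ts and v TS: 22 + 22 = 44.
Recombination frequency = 44/683 = 0.0644 ≈ 6.4%, i.e. 6.4 map units.

6.4 map units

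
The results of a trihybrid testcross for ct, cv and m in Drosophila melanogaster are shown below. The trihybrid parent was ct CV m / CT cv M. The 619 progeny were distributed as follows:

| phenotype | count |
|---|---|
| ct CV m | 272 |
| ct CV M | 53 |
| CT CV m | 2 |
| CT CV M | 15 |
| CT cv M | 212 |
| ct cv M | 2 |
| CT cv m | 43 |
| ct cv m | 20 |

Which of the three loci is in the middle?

ct

The two rarest classes, CT CV m and ct cv M, are the double crossovers. Comparing them with the parentals, only the ct allele has switched, so ct is the middle locus and the order is m – ct – cv.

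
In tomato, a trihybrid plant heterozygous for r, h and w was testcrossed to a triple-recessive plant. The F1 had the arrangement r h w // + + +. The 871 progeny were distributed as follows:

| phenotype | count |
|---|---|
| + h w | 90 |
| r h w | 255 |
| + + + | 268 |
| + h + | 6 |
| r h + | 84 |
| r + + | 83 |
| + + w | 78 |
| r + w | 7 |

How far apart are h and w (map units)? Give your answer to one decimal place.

The two rarest classes, r + w and + h +, are the double crossovers. Comparing them with the parentals, only the h allele has switched, so h is the middle locus and the order is w – h – r.
Crossovers in the w–h interval produce the single-crossover classes r h + and + + w (84 + 78 = 162) plus the double crossovers (13).
RF(w–h) = (162 + 13) / 871 = 175/871 = 0.2009 → 20.1 map units.

20.1 map units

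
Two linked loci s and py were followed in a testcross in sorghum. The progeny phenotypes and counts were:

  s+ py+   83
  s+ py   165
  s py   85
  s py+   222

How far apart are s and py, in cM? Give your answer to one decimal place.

30.3 cM

The two most frequent classes, s+ py (165) and s py+ (222), are the parental types, so the F1 was s+ py / s py+.
The recombinant classes are s+ py+ and s py: 83 + 85 = 168.
Recombination frequency = 168/555 = 0.3027 ≈ 30.3%, i.e. 30.3 cM.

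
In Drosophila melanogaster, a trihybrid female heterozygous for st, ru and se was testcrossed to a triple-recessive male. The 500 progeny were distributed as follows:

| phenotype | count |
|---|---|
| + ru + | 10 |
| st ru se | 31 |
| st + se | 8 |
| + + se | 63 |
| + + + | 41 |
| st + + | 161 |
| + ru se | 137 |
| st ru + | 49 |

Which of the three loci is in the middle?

se

The two most frequent reciprocal classes, + ru se and st + +, are the parental types, so the F1 was + ru se / st + +.
The two rarest classes, + ru + and st + se, are the double crossovers. Comparing them with the parentals, only the se allele has switched, so se is the middle locus and the order is st – se – ru.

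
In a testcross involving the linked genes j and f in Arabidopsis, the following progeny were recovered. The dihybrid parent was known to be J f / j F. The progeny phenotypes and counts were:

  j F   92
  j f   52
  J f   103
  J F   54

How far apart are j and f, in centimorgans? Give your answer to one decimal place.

The recombinant classes are J F and j f: 54 + 52 = 106.
Recombination frequency = 106/301 = 0.3522 ≈ 35.2%, i.e. 35.2 centimorgans.

35.2 centimorgans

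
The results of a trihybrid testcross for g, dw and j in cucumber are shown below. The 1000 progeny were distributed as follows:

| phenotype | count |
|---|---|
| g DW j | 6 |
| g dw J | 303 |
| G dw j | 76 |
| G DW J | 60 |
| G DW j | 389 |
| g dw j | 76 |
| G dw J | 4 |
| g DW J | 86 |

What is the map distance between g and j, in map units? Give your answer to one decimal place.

14.6 map units

The two most frequent reciprocal classes, G DW j and g dw J, are the parental types, so the F1 was G DW j / g dw J.
The two rarest classes, g DW j and G dw J, are the double crossovers. Comparing them with the parentals, only the g allele has switched, so g is the middle locus and the order is j – g – dw.
Crossovers in the j–g interval produce the single-crossover classes G DW J and g dw j (60 + 76 = 136) plus the double crossovers (10).
RF(j–g) = (136 + 10) / 1000 = 146/1000 = 0.1460 → 14.6 map units.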